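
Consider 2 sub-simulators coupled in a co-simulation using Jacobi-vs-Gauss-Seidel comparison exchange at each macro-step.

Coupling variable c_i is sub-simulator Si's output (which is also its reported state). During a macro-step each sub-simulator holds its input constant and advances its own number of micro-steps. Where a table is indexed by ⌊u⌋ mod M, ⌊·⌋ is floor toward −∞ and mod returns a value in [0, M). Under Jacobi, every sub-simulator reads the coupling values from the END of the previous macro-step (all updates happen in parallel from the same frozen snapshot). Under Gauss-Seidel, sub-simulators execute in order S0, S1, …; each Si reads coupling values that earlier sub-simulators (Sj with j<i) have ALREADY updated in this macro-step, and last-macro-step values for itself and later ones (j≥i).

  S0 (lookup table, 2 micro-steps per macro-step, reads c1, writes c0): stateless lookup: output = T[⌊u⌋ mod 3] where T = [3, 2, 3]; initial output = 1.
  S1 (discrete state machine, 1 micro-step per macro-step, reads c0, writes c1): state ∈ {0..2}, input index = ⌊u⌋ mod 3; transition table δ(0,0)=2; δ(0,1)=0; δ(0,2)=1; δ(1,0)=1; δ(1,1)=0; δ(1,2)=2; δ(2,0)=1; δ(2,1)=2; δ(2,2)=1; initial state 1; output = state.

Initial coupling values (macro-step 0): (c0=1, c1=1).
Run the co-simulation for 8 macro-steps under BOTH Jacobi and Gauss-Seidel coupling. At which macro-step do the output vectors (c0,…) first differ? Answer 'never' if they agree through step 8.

first divergence at macro-step: 1

[Jacobi] macro 1: S0 reads c1=1 → after 2×micro: 2; S1 reads c0=1 → after 1×micro: 0 ⇒ (c0=2, c1=0)
[Jacobi] macro 2: S0 reads c1=0 → after 2×micro: 3; S1 reads c0=2 → after 1×micro: 1 ⇒ (c0=3, c1=1)
[Jacobi] macro 3: S0 reads c1=1 → after 2×micro: 2; S1 reads c0=3 → after 1×micro: 1 ⇒ (c0=2, c1=1)
[Jacobi] macro 4: S0 reads c1=1 → after 2×micro: 2; S1 reads c0=2 → after 1×micro: 2 ⇒ (c0=2, c1=2)
[Jacobi] macro 5: S0 reads c1=2 → after 2×micro: 3; S1 reads c0=2 → after 1×micro: 1 ⇒ (c0=3, c1=1)
[Jacobi] macro 6: S0 reads c1=1 → after 2×micro: 2; S1 reads c0=3 → after 1×micro: 1 ⇒ (c0=2, c1=1)
[Jacobi] macro 7: S0 reads c1=1 → after 2×micro: 2; S1 reads c0=2 → after 1×micro: 2 ⇒ (c0=2, c1=2)
[Jacobi] macro 8: S0 reads c1=2 → after 2×micro: 3; S1 reads c0=2 → after 1×micro: 1 ⇒ (c0=3, c1=1)
[Gauss-Seidel] macro 1: S0 reads c1=1 → after 2×micro: 2; S1 reads c0=2 → after 1×micro: 2 ⇒ (c0=2, c1=2)
[Gauss-Seidel] macro 2: S0 reads c1=2 → after 2×micro: 3; S1 reads c0=3 → after 1×micro: 1 ⇒ (c0=3, c1=1)
[Gauss-Seidel] macro 3: S0 reads c1=1 → after 2×micro: 2; S1 reads c0=2 → after 1×micro: 2 ⇒ (c0=2, c1=2)
[Gauss-Seidel] macro 4: S0 reads c1=2 → after 2×micro: 3; S1 reads c0=3 → after 1×micro: 1 ⇒ (c0=3, c1=1)
[Gauss-Seidel] macro 5: S0 reads c1=1 → after 2×micro: 2; S1 reads c0=2 → after 1×micro: 2 ⇒ (c0=2, c1=2)
[Gauss-Seidel] macro 6: S0 reads c1=2 → after 2×micro: 3; S1 reads c0=3 → after 1×micro: 1 ⇒ (c0=3, c1=1)
[Gauss-Seidel] macro 7: S0 reads c1=1 → after 2×micro: 2; S1 reads c0=2 → after 1×micro: 2 ⇒ (c0=2, c1=2)
[Gauss-Seidel] macro 8: S0 reads c1=2 → after 2×micro: 3; S1 reads c0=3 → after 1×micro: 1 ⇒ (c0=3, c1=1)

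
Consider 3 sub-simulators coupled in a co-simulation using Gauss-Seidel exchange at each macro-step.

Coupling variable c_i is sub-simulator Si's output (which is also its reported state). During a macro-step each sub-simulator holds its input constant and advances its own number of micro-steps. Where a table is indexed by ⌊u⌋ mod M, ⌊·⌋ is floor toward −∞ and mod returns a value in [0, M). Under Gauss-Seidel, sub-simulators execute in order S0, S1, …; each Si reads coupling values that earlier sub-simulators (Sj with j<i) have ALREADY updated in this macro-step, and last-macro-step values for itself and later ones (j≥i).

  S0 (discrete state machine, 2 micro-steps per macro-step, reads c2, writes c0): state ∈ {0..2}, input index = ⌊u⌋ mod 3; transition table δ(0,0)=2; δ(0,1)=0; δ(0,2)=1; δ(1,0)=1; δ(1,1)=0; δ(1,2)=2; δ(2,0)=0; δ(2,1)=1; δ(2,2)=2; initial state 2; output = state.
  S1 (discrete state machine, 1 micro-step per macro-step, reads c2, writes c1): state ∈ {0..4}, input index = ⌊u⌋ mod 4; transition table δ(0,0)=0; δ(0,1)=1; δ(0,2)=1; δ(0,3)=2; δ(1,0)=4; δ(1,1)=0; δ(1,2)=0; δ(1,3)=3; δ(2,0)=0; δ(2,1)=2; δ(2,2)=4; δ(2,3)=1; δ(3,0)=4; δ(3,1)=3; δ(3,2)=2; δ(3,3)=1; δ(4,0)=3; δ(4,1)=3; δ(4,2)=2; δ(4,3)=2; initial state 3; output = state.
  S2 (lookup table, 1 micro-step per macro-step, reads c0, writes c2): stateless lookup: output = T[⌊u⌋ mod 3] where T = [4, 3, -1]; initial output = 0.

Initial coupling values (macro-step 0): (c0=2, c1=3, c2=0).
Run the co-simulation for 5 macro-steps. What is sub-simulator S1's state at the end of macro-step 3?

S1 state at macro-step 3 = 1

macro 1: S0 reads c2=0 → after 2×micro: 2; S1 reads c2=0 → after 1×micro: 4; S2 reads c0=2 → after 1×micro: -1 ⇒ (c0=2, c1=4, c2=-1)
macro 2: S0 reads c2=-1 → after 2×micro: 2; S1 reads c2=-1 → after 1×micro: 2; S2 reads c0=2 → after 1×micro: -1 ⇒ (c0=2, c1=2, c2=-1)
macro 3: S0 reads c2=-1 → after 2×micro: 2; S1 reads c2=-1 → after 1×micro: 1; S2 reads c0=2 → after 1×micro: -1 ⇒ (c0=2, c1=1, c2=-1)
macro 4: S0 reads c2=-1 → after 2×micro: 2; S1 reads c2=-1 → after 1×micro: 3; S2 reads c0=2 → after 1×micro: -1 ⇒ (c0=2, c1=3, c2=-1)
macro 5: S0 reads c2=-1 → after 2×micro: 2; S1 reads c2=-1 → after 1×micro: 1; S2 reads c0=2 → after 1×micro: -1 ⇒ (c0=2, c1=1, c2=-1)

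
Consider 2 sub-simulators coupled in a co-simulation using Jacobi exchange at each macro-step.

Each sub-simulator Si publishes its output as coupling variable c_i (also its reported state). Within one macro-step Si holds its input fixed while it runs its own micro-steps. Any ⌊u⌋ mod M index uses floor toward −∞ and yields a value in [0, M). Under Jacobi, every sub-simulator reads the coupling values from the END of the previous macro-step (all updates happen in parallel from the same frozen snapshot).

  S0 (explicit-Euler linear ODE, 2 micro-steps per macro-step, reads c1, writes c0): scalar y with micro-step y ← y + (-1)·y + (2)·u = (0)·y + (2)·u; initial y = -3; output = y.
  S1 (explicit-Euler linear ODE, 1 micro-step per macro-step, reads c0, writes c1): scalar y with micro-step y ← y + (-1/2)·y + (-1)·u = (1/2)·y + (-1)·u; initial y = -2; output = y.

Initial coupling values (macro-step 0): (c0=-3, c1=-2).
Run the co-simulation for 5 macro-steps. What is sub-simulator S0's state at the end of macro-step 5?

macro 1: S0 reads c1=-2 → after 2×micro: -4; S1 reads c0=-3 → after 1×micro: 2 ⇒ (c0=-4, c1=2)
macro 2: S0 reads c1=2 → after 2×micro: 4; S1 reads c0=-4 → after 1×micro: 5 ⇒ (c0=4, c1=5)
macro 3: S0 reads c1=5 → after 2×micro: 10; S1 reads c0=4 → after 1×micro: -3/2 ⇒ (c0=10, c1=-3/2)
macro 4: S0 reads c1=-3/2 → after 2×micro: -3; S1 reads c0=10 → after 1×micro: -43/4 ⇒ (c0=-3, c1=-43/4)
macro 5: S0 reads c1=-43/4 → after 2×micro: -43/2; S1 reads c0=-3 → after 1×micro: -19/8 ⇒ (c0=-43/2, c1=-19/8)

S0 state at macro-step 5 = -43/2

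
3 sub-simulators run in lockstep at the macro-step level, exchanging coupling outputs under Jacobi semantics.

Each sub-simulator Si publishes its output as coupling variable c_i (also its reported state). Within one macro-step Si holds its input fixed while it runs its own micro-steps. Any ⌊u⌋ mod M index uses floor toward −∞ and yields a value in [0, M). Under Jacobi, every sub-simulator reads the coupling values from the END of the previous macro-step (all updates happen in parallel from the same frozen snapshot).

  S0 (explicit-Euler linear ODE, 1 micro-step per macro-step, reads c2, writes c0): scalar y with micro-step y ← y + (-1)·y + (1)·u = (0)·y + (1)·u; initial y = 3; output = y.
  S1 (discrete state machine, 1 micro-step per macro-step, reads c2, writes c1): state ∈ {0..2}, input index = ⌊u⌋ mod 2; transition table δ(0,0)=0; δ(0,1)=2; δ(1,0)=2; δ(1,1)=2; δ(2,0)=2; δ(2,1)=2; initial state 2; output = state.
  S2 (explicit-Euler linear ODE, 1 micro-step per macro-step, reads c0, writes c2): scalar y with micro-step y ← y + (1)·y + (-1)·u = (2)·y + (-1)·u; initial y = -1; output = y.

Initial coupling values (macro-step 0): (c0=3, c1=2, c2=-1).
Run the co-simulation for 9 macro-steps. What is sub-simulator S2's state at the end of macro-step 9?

S2 state at macro-step 9 = -37

macro 1: S0 reads c2=-1 → after 1×micro: -1; S1 reads c2=-1 → after 1×micro: 2; S2 reads c0=3 → after 1×micro: -5 ⇒ (c0=-1, c1=2, c2=-5)
macro 2: S0 reads c2=-5 → after 1×micro: -5; S1 reads c2=-5 → after 1×micro: 2; S2 reads c0=-1 → after 1×micro: -9 ⇒ (c0=-5, c1=2, c2=-9)
macro 3: S0 reads c2=-9 → after 1×micro: -9; S1 reads c2=-9 → after 1×micro: 2; S2 reads c0=-5 → after 1×micro: -13 ⇒ (c0=-9, c1=2, c2=-13)
macro 4: S0 reads c2=-13 → after 1×micro: -13; S1 reads c2=-13 → after 1×micro: 2; S2 reads c0=-9 → after 1×micro: -17 ⇒ (c0=-13, c1=2, c2=-17)
macro 5: S0 reads c2=-17 → after 1×micro: -17; S1 reads c2=-17 → after 1×micro: 2; S2 reads c0=-13 → after 1×micro: -21 ⇒ (c0=-17, c1=2, c2=-21)
macro 6: S0 reads c2=-21 → after 1×micro: -21; S1 reads c2=-21 → after 1×micro: 2; S2 reads c0=-17 → after 1×micro: -25 ⇒ (c0=-21, c1=2, c2=-25)
macro 7: S0 reads c2=-25 → after 1×micro: -25; S1 reads c2=-25 → after 1×micro: 2; S2 reads c0=-21 → after 1×micro: -29 ⇒ (c0=-25, c1=2, c2=-29)
macro 8: S0 reads c2=-29 → after 1×micro: -29; S1 reads c2=-29 → after 1×micro: 2; S2 reads c0=-25 → after 1×micro: -33 ⇒ (c0=-29, c1=2, c2=-33)
macro 9: S0 reads c2=-33 → after 1×micro: -33; S1 reads c2=-33 → after 1×micro: 2; S2 reads c0=-29 → after 1×micro: -37 ⇒ (c0=-33, c1=2, c2=-37)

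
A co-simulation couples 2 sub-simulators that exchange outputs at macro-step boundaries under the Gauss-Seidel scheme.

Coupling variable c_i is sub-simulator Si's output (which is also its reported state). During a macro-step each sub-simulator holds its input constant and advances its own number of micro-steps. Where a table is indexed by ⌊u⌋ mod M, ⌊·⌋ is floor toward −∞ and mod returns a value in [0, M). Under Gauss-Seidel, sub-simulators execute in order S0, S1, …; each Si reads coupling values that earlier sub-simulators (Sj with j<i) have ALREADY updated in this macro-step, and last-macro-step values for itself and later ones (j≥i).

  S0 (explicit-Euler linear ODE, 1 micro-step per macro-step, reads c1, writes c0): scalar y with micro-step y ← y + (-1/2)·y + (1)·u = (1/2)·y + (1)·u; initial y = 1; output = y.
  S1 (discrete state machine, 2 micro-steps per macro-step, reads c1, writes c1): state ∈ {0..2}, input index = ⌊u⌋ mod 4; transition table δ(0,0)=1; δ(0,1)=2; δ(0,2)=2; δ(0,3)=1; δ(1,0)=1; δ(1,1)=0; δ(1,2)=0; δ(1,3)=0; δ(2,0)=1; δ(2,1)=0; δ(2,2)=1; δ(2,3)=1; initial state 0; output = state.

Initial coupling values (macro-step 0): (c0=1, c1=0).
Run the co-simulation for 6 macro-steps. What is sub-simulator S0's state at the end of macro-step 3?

S0 state at macro-step 3 = 21/8

macro 1: S0 reads c1=0 → after 1×micro: 1/2; S1 reads c1=0 → after 2×micro: 1 ⇒ (c0=1/2, c1=1)
macro 2: S0 reads c1=1 → after 1×micro: 5/4; S1 reads c1=1 → after 2×micro: 2 ⇒ (c0=5/4, c1=2)
macro 3: S0 reads c1=2 → after 1×micro: 21/8; S1 reads c1=2 → after 2×micro: 0 ⇒ (c0=21/8, c1=0)
macro 4: S0 reads c1=0 → after 1×micro: 21/16; S1 reads c1=0 → after 2×micro: 1 ⇒ (c0=21/16, c1=1)
macro 5: S0 reads c1=1 → after 1×micro: 53/32; S1 reads c1=1 → after 2×micro: 2 ⇒ (c0=53/32, c1=2)
macro 6: S0 reads c1=2 → after 1×micro: 181/64; S1 reads c1=2 → after 2×micro: 0 ⇒ (c0=181/64, c1=0)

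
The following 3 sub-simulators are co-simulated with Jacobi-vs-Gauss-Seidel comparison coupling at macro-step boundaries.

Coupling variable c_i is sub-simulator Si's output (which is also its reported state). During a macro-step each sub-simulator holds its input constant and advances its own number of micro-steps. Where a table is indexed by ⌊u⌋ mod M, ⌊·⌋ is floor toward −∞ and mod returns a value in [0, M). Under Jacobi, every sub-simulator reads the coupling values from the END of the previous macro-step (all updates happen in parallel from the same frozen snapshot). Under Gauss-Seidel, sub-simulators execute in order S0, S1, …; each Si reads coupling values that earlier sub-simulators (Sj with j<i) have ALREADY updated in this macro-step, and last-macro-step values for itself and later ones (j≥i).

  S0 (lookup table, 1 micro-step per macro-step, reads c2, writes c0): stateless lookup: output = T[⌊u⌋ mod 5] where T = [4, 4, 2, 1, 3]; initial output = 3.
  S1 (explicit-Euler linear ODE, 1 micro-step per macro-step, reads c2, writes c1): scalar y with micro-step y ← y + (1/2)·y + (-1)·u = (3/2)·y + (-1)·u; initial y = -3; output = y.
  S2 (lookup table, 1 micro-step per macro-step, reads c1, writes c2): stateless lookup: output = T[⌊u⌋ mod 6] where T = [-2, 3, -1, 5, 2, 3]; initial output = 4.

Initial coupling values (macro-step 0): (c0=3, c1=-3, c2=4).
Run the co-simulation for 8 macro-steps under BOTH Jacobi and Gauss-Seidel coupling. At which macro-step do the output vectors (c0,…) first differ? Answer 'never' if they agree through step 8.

[Jacobi] macro 1: S0 reads c2=4 → after 1×micro: 3; S1 reads c2=4 → after 1×micro: -17/2; S2 reads c1=-3 → after 1×micro: 5 ⇒ (c0=3, c1=-17/2, c2=5)
[Jacobi] macro 2: S0 reads c2=5 → after 1×micro: 4; S1 reads c2=5 → after 1×micro: -71/4; S2 reads c1=-17/2 → after 1×micro: 5 ⇒ (c0=4, c1=-71/4, c2=5)
[Jacobi] macro 3: S0 reads c2=5 → after 1×micro: 4; S1 reads c2=5 → after 1×micro: -253/8; S2 reads c1=-71/4 → after 1×micro: -2 ⇒ (c0=4, c1=-253/8, c2=-2)
[Jacobi] macro 4: S0 reads c2=-2 → after 1×micro: 1; S1 reads c2=-2 → after 1×micro: -727/16; S2 reads c1=-253/8 → after 1×micro: 2 ⇒ (c0=1, c1=-727/16, c2=2)
[Jacobi] macro 5: S0 reads c2=2 → after 1×micro: 2; S1 reads c2=2 → after 1×micro: -2245/32; S2 reads c1=-727/16 → after 1×micro: -1 ⇒ (c0=2, c1=-2245/32, c2=-1)
[Jacobi] macro 6: S0 reads c2=-1 → after 1×micro: 3; S1 reads c2=-1 → after 1×micro: -6671/64; S2 reads c1=-2245/32 → after 1×micro: 3 ⇒ (c0=3, c1=-6671/64, c2=3)
[Jacobi] macro 7: S0 reads c2=3 → after 1×micro: 1; S1 reads c2=3 → after 1×micro: -20397/128; S2 reads c1=-6671/64 → after 1×micro: 5 ⇒ (c0=1, c1=-20397/128, c2=5)
[Jacobi] macro 8: S0 reads c2=5 → after 1×micro: 4; S1 reads c2=5 → after 1×micro: -62471/256; S2 reads c1=-20397/128 → after 1×micro: -1 ⇒ (c0=4, c1=-62471/256, c2=-1)
[Gauss-Seidel] macro 1: S0 reads c2=4 → after 1×micro: 3; S1 reads c2=4 → after 1×micro: -17/2; S2 reads c1=-17/2 → after 1×micro: 5 ⇒ (c0=3, c1=-17/2, c2=5)
[Gauss-Seidel] macro 2: S0 reads c2=5 → after 1×micro: 4; S1 reads c2=5 → after 1×micro: -71/4; S2 reads c1=-71/4 → after 1×micro: -2 ⇒ (c0=4, c1=-71/4, c2=-2)
[Gauss-Seidel] macro 3: S0 reads c2=-2 → after 1×micro: 1; S1 reads c2=-2 → after 1×micro: -197/8; S2 reads c1=-197/8 → after 1×micro: 3 ⇒ (c0=1, c1=-197/8, c2=3)
[Gauss-Seidel] macro 4: S0 reads c2=3 → after 1×micro: 1; S1 reads c2=3 → after 1×micro: -639/16; S2 reads c1=-639/16 → after 1×micro: -1 ⇒ (c0=1, c1=-639/16, c2=-1)
[Gauss-Seidel] macro 5: S0 reads c2=-1 → after 1×micro: 3; S1 reads c2=-1 → after 1×micro: -1885/32; S2 reads c1=-1885/32 → after 1×micro: 3 ⇒ (c0=3, c1=-1885/32, c2=3)
[Gauss-Seidel] macro 6: S0 reads c2=3 → after 1×micro: 1; S1 reads c2=3 → after 1×micro: -5847/64; S2 reads c1=-5847/64 → after 1×micro: 2 ⇒ (c0=1, c1=-5847/64, c2=2)
[Gauss-Seidel] macro 7: S0 reads c2=2 → after 1×micro: 2; S1 reads c2=2 → after 1×micro: -17797/128; S2 reads c1=-17797/128 → after 1×micro: 2 ⇒ (c0=2, c1=-17797/128, c2=2)
[Gauss-Seidel] macro 8: S0 reads c2=2 → after 1×micro: 2; S1 reads c2=2 → after 1×micro: -53903/256; S2 reads c1=-53903/256 → after 1×micro: 3 ⇒ (c0=2, c1=-53903/256, c2=3)

first divergence at macro-step: 2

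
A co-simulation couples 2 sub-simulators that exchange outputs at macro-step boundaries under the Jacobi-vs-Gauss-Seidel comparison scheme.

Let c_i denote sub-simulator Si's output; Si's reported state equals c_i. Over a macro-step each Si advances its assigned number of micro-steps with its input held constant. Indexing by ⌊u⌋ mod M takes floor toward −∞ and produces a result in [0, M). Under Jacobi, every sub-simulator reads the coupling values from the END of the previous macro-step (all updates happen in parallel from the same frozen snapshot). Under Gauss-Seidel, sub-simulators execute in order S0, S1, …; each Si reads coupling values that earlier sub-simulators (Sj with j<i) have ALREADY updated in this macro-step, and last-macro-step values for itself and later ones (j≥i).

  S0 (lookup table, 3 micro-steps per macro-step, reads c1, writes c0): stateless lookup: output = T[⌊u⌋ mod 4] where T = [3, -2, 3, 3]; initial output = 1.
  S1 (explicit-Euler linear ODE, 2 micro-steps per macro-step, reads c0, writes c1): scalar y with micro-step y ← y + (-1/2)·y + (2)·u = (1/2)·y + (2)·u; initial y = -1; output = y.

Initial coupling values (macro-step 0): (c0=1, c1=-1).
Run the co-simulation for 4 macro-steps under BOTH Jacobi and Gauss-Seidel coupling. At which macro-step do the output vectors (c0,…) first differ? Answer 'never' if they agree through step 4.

first divergence at macro-step: 1

[Jacobi] macro 1: S0 reads c1=-1 → after 3×micro: 3; S1 reads c0=1 → after 2×micro: 11/4 ⇒ (c0=3, c1=11/4)
[Jacobi] macro 2: S0 reads c1=11/4 → after 3×micro: 3; S1 reads c0=3 → after 2×micro: 155/16 ⇒ (c0=3, c1=155/16)
[Jacobi] macro 3: S0 reads c1=155/16 → after 3×micro: -2; S1 reads c0=3 → after 2×micro: 731/64 ⇒ (c0=-2, c1=731/64)
[Jacobi] macro 4: S0 reads c1=731/64 → after 3×micro: 3; S1 reads c0=-2 → after 2×micro: -805/256 ⇒ (c0=3, c1=-805/256)
[Gauss-Seidel] macro 1: S0 reads c1=-1 → after 3×micro: 3; S1 reads c0=3 → after 2×micro: 35/4 ⇒ (c0=3, c1=35/4)
[Gauss-Seidel] macro 2: S0 reads c1=35/4 → after 3×micro: 3; S1 reads c0=3 → after 2×micro: 179/16 ⇒ (c0=3, c1=179/16)
[Gauss-Seidel] macro 3: S0 reads c1=179/16 → after 3×micro: 3; S1 reads c0=3 → after 2×micro: 755/64 ⇒ (c0=3, c1=755/64)
[Gauss-Seidel] macro 4: S0 reads c1=755/64 → after 3×micro: 3; S1 reads c0=3 → after 2×micro: 3059/256 ⇒ (c0=3, c1=3059/256)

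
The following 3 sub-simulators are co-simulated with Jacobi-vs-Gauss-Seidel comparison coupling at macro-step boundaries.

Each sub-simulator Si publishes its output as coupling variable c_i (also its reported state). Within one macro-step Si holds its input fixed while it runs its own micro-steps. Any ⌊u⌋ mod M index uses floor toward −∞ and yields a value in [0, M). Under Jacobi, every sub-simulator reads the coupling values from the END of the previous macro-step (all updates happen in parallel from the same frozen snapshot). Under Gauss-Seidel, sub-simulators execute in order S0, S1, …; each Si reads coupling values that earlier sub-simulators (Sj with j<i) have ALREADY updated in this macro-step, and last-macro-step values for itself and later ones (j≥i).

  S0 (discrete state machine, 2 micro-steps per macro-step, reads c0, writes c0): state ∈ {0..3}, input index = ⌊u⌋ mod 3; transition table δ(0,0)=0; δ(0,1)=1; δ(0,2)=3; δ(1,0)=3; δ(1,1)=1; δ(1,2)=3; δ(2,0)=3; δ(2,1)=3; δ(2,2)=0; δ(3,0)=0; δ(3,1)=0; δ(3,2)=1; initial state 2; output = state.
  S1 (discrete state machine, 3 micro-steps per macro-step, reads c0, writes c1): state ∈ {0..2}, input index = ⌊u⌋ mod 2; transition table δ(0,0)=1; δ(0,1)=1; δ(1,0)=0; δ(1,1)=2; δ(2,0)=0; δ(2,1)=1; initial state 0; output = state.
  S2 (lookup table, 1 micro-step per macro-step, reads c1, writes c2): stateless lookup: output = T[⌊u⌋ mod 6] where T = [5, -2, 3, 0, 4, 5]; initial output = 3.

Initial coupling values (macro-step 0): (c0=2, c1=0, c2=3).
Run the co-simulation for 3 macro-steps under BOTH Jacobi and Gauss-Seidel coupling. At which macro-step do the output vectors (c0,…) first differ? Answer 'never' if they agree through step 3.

first divergence at macro-step: 1

[Jacobi] macro 1: S0 reads c0=2 → after 2×micro: 3; S1 reads c0=2 → after 3×micro: 1; S2 reads c1=0 → after 1×micro: 5 ⇒ (c0=3, c1=1, c2=5)
[Jacobi] macro 2: S0 reads c0=3 → after 2×micro: 0; S1 reads c0=3 → after 3×micro: 2; S2 reads c1=1 → after 1×micro: -2 ⇒ (c0=0, c1=2, c2=-2)
[Jacobi] macro 3: S0 reads c0=0 → after 2×micro: 0; S1 reads c0=0 → after 3×micro: 0; S2 reads c1=2 → after 1×micro: 3 ⇒ (c0=0, c1=0, c2=3)
[Gauss-Seidel] macro 1: S0 reads c0=2 → after 2×micro: 3; S1 reads c0=3 → after 3×micro: 1; S2 reads c1=1 → after 1×micro: -2 ⇒ (c0=3, c1=1, c2=-2)
[Gauss-Seidel] macro 2: S0 reads c0=3 → after 2×micro: 0; S1 reads c0=0 → after 3×micro: 0; S2 reads c1=0 → after 1×micro: 5 ⇒ (c0=0, c1=0, c2=5)
[Gauss-Seidel] macro 3: S0 reads c0=0 → after 2×micro: 0; S1 reads c0=0 → after 3×micro: 1; S2 reads c1=1 → after 1×micro: -2 ⇒ (c0=0, c1=1, c2=-2)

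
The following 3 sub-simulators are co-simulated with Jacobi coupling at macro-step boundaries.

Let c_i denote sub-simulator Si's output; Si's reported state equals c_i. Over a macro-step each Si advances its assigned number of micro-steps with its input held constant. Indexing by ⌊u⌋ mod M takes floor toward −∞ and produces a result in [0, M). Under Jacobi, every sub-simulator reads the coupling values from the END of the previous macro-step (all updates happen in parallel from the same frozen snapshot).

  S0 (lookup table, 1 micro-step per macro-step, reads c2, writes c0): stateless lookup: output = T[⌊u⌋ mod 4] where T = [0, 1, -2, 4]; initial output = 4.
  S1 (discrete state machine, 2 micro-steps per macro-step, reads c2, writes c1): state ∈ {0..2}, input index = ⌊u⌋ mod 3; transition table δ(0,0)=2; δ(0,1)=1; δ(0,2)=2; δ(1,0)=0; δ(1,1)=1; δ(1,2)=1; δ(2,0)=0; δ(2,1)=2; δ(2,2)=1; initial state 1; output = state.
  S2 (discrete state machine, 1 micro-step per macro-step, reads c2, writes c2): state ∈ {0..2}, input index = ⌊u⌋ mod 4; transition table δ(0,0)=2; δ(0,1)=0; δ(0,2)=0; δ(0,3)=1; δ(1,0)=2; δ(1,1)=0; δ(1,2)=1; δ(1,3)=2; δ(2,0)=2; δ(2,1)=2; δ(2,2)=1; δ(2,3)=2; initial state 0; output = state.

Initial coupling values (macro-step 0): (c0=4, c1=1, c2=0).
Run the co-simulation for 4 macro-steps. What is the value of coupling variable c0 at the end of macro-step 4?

macro 1: S0 reads c2=0 → after 1×micro: 0; S1 reads c2=0 → after 2×micro: 2; S2 reads c2=0 → after 1×micro: 2 ⇒ (c0=0, c1=2, c2=2)
macro 2: S0 reads c2=2 → after 1×micro: -2; S1 reads c2=2 → after 2×micro: 1; S2 reads c2=2 → after 1×micro: 1 ⇒ (c0=-2, c1=1, c2=1)
macro 3: S0 reads c2=1 → after 1×micro: 1; S1 reads c2=1 → after 2×micro: 1; S2 reads c2=1 → after 1×micro: 0 ⇒ (c0=1, c1=1, c2=0)
macro 4: S0 reads c2=0 → after 1×micro: 0; S1 reads c2=0 → after 2×micro: 2; S2 reads c2=0 → after 1×micro: 2 ⇒ (c0=0, c1=2, c2=2)

c0 at macro-step 4 = 0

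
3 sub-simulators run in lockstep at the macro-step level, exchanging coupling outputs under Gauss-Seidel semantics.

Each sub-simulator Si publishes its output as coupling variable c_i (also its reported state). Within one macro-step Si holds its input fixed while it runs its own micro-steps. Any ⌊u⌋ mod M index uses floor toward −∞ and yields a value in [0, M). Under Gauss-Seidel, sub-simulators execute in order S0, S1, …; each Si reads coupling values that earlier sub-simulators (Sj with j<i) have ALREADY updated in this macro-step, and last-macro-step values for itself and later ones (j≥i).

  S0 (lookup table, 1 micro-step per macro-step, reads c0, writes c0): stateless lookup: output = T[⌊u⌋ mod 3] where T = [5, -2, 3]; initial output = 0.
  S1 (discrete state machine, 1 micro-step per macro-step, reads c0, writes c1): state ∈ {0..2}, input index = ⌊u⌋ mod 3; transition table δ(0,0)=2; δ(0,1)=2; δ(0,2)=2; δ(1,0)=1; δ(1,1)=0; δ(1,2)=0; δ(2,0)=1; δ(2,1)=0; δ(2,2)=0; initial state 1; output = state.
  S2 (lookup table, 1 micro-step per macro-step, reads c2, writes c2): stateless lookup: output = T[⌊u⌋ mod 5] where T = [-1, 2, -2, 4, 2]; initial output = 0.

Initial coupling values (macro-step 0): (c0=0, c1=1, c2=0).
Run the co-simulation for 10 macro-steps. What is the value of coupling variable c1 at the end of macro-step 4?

macro 1: S0 reads c0=0 → after 1×micro: 5; S1 reads c0=5 → after 1×micro: 0; S2 reads c2=0 → after 1×micro: -1 ⇒ (c0=5, c1=0, c2=-1)
macro 2: S0 reads c0=5 → after 1×micro: 3; S1 reads c0=3 → after 1×micro: 2; S2 reads c2=-1 → after 1×micro: 2 ⇒ (c0=3, c1=2, c2=2)
macro 3: S0 reads c0=3 → after 1×micro: 5; S1 reads c0=5 → after 1×micro: 0; S2 reads c2=2 → after 1×micro: -2 ⇒ (c0=5, c1=0, c2=-2)
macro 4: S0 reads c0=5 → after 1×micro: 3; S1 reads c0=3 → after 1×micro: 2; S2 reads c2=-2 → after 1×micro: 4 ⇒ (c0=3, c1=2, c2=4)
macro 5: S0 reads c0=3 → after 1×micro: 5; S1 reads c0=5 → after 1×micro: 0; S2 reads c2=4 → after 1×micro: 2 ⇒ (c0=5, c1=0, c2=2)
macro 6: S0 reads c0=5 → after 1×micro: 3; S1 reads c0=3 → after 1×micro: 2; S2 reads c2=2 → after 1×micro: -2 ⇒ (c0=3, c1=2, c2=-2)
macro 7: S0 reads c0=3 → after 1×micro: 5; S1 reads c0=5 → after 1×micro: 0; S2 reads c2=-2 → after 1×micro: 4 ⇒ (c0=5, c1=0, c2=4)
macro 8: S0 reads c0=5 → after 1×micro: 3; S1 reads c0=3 → after 1×micro: 2; S2 reads c2=4 → after 1×micro: 2 ⇒ (c0=3, c1=2, c2=2)
macro 9: S0 reads c0=3 → after 1×micro: 5; S1 reads c0=5 → after 1×micro: 0; S2 reads c2=2 → after 1×micro: -2 ⇒ (c0=5, c1=0, c2=-2)
macro 10: S0 reads c0=5 → after 1×micro: 3; S1 reads c0=3 → after 1×micro: 2; S2 reads c2=-2 → after 1×micro: 4 ⇒ (c0=3, c1=2, c2=4)

c1 at macro-step 4 = 2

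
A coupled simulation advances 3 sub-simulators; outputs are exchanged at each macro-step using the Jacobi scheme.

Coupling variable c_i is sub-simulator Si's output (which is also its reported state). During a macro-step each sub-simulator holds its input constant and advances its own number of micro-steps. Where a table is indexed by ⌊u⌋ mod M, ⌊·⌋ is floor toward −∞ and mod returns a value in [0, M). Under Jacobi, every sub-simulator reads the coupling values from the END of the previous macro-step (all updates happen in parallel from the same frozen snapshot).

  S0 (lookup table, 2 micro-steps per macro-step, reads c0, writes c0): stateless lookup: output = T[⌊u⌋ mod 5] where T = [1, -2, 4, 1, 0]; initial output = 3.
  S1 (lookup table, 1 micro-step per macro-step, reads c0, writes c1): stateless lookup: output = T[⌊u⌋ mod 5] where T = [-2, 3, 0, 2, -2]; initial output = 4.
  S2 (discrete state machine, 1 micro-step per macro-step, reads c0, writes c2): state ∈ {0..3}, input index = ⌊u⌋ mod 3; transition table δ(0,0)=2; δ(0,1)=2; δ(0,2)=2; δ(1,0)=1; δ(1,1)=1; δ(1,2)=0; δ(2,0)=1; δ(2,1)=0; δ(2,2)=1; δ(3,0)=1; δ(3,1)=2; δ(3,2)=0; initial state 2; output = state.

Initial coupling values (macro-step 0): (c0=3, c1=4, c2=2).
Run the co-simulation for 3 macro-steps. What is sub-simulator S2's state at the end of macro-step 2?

macro 1: S0 reads c0=3 → after 2×micro: 1; S1 reads c0=3 → after 1×micro: 2; S2 reads c0=3 → after 1×micro: 1 ⇒ (c0=1, c1=2, c2=1)
macro 2: S0 reads c0=1 → after 2×micro: -2; S1 reads c0=1 → after 1×micro: 3; S2 reads c0=1 → after 1×micro: 1 ⇒ (c0=-2, c1=3, c2=1)
macro 3: S0 reads c0=-2 → after 2×micro: 1; S1 reads c0=-2 → after 1×micro: 2; S2 reads c0=-2 → after 1×micro: 1 ⇒ (c0=1, c1=2, c2=1)

S2 state at macro-step 2 = 1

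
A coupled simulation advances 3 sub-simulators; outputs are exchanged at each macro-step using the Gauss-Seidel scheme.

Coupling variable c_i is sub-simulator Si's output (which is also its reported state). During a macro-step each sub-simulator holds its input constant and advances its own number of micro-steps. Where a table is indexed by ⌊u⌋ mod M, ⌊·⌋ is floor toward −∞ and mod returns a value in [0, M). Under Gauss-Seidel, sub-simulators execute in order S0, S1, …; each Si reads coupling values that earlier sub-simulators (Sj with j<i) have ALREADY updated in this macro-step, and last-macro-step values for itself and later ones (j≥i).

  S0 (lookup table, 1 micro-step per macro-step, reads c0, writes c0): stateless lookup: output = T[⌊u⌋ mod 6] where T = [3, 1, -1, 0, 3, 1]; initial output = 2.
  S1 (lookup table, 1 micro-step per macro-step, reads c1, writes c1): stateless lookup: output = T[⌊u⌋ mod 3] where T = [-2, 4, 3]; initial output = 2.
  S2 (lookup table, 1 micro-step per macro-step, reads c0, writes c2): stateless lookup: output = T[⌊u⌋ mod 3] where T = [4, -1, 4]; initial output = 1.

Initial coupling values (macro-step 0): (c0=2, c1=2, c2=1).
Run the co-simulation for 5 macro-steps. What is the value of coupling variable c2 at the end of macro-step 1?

c2 at macro-step 1 = 4

macro 1: S0 reads c0=2 → after 1×micro: -1; S1 reads c1=2 → after 1×micro: 3; S2 reads c0=-1 → after 1×micro: 4 ⇒ (c0=-1, c1=3, c2=4)
macro 2: S0 reads c0=-1 → after 1×micro: 1; S1 reads c1=3 → after 1×micro: -2; S2 reads c0=1 → after 1×micro: -1 ⇒ (c0=1, c1=-2, c2=-1)
macro 3: S0 reads c0=1 → after 1×micro: 1; S1 reads c1=-2 → after 1×micro: 4; S2 reads c0=1 → after 1×micro: -1 ⇒ (c0=1, c1=4, c2=-1)
macro 4: S0 reads c0=1 → after 1×micro: 1; S1 reads c1=4 → after 1×micro: 4; S2 reads c0=1 → after 1×micro: -1 ⇒ (c0=1, c1=4, c2=-1)
macro 5: S0 reads c0=1 → after 1×micro: 1; S1 reads c1=4 → after 1×micro: 4; S2 reads c0=1 → after 1×micro: -1 ⇒ (c0=1, c1=4, c2=-1)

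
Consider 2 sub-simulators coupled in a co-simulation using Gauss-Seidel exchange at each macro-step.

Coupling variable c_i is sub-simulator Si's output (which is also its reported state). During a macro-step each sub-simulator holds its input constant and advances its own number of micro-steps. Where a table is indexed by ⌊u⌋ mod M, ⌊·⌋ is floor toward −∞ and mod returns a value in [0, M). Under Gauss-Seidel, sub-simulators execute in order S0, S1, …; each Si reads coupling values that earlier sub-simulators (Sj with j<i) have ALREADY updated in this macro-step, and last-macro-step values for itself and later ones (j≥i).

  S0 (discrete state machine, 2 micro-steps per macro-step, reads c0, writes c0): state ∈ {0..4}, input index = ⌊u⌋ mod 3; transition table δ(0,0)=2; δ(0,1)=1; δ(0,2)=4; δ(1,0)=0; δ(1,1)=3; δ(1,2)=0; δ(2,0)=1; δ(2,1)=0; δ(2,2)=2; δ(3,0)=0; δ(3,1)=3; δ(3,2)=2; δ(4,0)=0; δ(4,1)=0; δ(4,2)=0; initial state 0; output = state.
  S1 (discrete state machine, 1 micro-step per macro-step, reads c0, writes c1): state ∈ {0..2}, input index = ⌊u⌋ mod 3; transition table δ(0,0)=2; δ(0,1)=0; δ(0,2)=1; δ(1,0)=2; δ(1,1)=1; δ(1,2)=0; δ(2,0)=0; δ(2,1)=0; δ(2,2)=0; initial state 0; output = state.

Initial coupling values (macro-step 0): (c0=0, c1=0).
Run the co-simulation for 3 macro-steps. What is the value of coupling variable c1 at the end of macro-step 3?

c1 at macro-step 3 = 0

macro 1: S0 reads c0=0 → after 2×micro: 1; S1 reads c0=1 → after 1×micro: 0 ⇒ (c0=1, c1=0)
macro 2: S0 reads c0=1 → after 2×micro: 3; S1 reads c0=3 → after 1×micro: 2 ⇒ (c0=3, c1=2)
macro 3: S0 reads c0=3 → after 2×micro: 2; S1 reads c0=2 → after 1×micro: 0 ⇒ (c0=2, c1=0)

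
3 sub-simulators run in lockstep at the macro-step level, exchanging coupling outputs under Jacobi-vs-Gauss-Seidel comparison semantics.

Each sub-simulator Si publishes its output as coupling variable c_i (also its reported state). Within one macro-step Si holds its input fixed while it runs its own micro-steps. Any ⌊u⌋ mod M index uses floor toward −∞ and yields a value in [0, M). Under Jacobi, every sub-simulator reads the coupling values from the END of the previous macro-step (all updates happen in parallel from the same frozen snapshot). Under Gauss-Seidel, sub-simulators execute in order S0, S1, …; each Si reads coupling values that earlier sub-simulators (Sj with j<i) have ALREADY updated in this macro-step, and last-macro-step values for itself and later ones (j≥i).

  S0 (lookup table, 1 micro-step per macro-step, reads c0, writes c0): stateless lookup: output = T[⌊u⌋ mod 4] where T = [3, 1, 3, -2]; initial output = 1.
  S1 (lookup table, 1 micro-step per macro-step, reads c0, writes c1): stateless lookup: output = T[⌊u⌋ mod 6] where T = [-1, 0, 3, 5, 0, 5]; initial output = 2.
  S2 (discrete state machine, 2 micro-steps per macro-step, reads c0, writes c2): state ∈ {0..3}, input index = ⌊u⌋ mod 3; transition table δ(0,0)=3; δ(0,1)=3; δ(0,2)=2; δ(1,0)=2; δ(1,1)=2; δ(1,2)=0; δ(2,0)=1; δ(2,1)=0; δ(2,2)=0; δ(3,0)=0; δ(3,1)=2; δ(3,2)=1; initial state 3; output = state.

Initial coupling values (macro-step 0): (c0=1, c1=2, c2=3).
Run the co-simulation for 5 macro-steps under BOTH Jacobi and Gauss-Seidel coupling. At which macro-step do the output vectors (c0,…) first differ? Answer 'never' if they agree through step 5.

first divergence at macro-step: never

[Jacobi] macro 1: S0 reads c0=1 → after 1×micro: 1; S1 reads c0=1 → after 1×micro: 0; S2 reads c0=1 → after 2×micro: 0 ⇒ (c0=1, c1=0, c2=0)
[Jacobi] macro 2: S0 reads c0=1 → after 1×micro: 1; S1 reads c0=1 → after 1×micro: 0; S2 reads c0=1 → after 2×micro: 2 ⇒ (c0=1, c1=0, c2=2)
[Jacobi] macro 3: S0 reads c0=1 → after 1×micro: 1; S1 reads c0=1 → after 1×micro: 0; S2 reads c0=1 → after 2×micro: 3 ⇒ (c0=1, c1=0, c2=3)
[Jacobi] macro 4: S0 reads c0=1 → after 1×micro: 1; S1 reads c0=1 → after 1×micro: 0; S2 reads c0=1 → after 2×micro: 0 ⇒ (c0=1, c1=0, c2=0)
[Jacobi] macro 5: S0 reads c0=1 → after 1×micro: 1; S1 reads c0=1 → after 1×micro: 0; S2 reads c0=1 → after 2×micro: 2 ⇒ (c0=1, c1=0, c2=2)
[Gauss-Seidel] macro 1: S0 reads c0=1 → after 1×micro: 1; S1 reads c0=1 → after 1×micro: 0; S2 reads c0=1 → after 2×micro: 0 ⇒ (c0=1, c1=0, c2=0)
[Gauss-Seidel] macro 2: S0 reads c0=1 → after 1×micro: 1; S1 reads c0=1 → after 1×micro: 0; S2 reads c0=1 → after 2×micro: 2 ⇒ (c0=1, c1=0, c2=2)
[Gauss-Seidel] macro 3: S0 reads c0=1 → after 1×micro: 1; S1 reads c0=1 → after 1×micro: 0; S2 reads c0=1 → after 2×micro: 3 ⇒ (c0=1, c1=0, c2=3)
[Gauss-Seidel] macro 4: S0 reads c0=1 → after 1×micro: 1; S1 reads c0=1 → after 1×micro: 0; S2 reads c0=1 → after 2×micro: 0 ⇒ (c0=1, c1=0, c2=0)
[Gauss-Seidel] macro 5: S0 reads c0=1 → after 1×micro: 1; S1 reads c0=1 → after 1×micro: 0; S2 reads c0=1 → after 2×micro: 2 ⇒ (c0=1, c1=0, c2=2)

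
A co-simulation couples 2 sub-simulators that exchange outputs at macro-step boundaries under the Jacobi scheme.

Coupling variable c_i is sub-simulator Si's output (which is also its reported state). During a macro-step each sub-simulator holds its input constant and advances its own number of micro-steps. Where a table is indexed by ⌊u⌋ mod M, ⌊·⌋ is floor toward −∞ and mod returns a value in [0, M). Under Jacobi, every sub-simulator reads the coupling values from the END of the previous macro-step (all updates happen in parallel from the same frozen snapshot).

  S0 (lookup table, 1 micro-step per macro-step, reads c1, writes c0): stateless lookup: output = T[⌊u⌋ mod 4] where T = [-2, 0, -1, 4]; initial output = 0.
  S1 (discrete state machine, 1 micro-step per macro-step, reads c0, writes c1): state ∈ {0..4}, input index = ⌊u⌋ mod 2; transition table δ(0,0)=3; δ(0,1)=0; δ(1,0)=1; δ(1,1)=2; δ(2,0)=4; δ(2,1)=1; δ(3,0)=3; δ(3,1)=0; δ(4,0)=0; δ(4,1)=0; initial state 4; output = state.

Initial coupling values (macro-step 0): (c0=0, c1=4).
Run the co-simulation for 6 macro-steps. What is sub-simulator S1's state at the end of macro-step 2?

macro 1: S0 reads c1=4 → after 1×micro: -2; S1 reads c0=0 → after 1×micro: 0 ⇒ (c0=-2, c1=0)
macro 2: S0 reads c1=0 → after 1×micro: -2; S1 reads c0=-2 → after 1×micro: 3 ⇒ (c0=-2, c1=3)
macro 3: S0 reads c1=3 → after 1×micro: 4; S1 reads c0=-2 → after 1×micro: 3 ⇒ (c0=4, c1=3)
macro 4: S0 reads c1=3 → after 1×micro: 4; S1 reads c0=4 → after 1×micro: 3 ⇒ (c0=4, c1=3)
macro 5: S0 reads c1=3 → after 1×micro: 4; S1 reads c0=4 → after 1×micro: 3 ⇒ (c0=4, c1=3)
macro 6: S0 reads c1=3 → after 1×micro: 4; S1 reads c0=4 → after 1×micro: 3 ⇒ (c0=4, c1=3)

S1 state at macro-step 2 = 3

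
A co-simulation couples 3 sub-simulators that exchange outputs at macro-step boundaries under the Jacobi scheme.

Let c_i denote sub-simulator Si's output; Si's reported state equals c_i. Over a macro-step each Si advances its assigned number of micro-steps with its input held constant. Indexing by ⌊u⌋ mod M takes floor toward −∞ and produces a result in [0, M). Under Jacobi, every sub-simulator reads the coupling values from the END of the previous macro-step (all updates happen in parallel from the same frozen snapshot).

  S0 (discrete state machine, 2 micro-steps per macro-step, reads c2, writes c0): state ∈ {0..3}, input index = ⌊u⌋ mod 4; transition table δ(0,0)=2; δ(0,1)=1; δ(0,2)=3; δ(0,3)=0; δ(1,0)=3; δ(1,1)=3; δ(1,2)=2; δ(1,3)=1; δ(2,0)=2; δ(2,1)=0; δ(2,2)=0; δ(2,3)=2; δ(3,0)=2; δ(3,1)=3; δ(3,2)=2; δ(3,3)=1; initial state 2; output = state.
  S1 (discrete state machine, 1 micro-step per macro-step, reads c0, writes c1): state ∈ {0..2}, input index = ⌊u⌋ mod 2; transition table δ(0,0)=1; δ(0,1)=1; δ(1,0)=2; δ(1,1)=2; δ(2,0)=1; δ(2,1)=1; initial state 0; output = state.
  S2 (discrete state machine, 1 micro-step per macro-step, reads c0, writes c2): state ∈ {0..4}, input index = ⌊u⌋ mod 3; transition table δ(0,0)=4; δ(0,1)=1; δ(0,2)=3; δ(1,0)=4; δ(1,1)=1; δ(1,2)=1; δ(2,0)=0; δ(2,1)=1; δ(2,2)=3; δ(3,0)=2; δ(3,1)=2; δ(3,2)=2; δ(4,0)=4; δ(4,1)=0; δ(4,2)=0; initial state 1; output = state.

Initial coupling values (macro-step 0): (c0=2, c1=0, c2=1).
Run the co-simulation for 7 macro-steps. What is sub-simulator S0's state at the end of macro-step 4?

macro 1: S0 reads c2=1 → after 2×micro: 1; S1 reads c0=2 → after 1×micro: 1; S2 reads c0=2 → after 1×micro: 1 ⇒ (c0=1, c1=1, c2=1)
macro 2: S0 reads c2=1 → after 2×micro: 3; S1 reads c0=1 → after 1×micro: 2; S2 reads c0=1 → after 1×micro: 1 ⇒ (c0=3, c1=2, c2=1)
macro 3: S0 reads c2=1 → after 2×micro: 3; S1 reads c0=3 → after 1×micro: 1; S2 reads c0=3 → after 1×micro: 4 ⇒ (c0=3, c1=1, c2=4)
macro 4: S0 reads c2=4 → after 2×micro: 2; S1 reads c0=3 → after 1×micro: 2; S2 reads c0=3 → after 1×micro: 4 ⇒ (c0=2, c1=2, c2=4)
macro 5: S0 reads c2=4 → after 2×micro: 2; S1 reads c0=2 → after 1×micro: 1; S2 reads c0=2 → after 1×micro: 0 ⇒ (c0=2, c1=1, c2=0)
macro 6: S0 reads c2=0 → after 2×micro: 2; S1 reads c0=2 → after 1×micro: 2; S2 reads c0=2 → after 1×micro: 3 ⇒ (c0=2, c1=2, c2=3)
macro 7: S0 reads c2=3 → after 2×micro: 2; S1 reads c0=2 → after 1×micro: 1; S2 reads c0=2 → after 1×micro: 2 ⇒ (c0=2, c1=1, c2=2)

S0 state at macro-step 4 = 2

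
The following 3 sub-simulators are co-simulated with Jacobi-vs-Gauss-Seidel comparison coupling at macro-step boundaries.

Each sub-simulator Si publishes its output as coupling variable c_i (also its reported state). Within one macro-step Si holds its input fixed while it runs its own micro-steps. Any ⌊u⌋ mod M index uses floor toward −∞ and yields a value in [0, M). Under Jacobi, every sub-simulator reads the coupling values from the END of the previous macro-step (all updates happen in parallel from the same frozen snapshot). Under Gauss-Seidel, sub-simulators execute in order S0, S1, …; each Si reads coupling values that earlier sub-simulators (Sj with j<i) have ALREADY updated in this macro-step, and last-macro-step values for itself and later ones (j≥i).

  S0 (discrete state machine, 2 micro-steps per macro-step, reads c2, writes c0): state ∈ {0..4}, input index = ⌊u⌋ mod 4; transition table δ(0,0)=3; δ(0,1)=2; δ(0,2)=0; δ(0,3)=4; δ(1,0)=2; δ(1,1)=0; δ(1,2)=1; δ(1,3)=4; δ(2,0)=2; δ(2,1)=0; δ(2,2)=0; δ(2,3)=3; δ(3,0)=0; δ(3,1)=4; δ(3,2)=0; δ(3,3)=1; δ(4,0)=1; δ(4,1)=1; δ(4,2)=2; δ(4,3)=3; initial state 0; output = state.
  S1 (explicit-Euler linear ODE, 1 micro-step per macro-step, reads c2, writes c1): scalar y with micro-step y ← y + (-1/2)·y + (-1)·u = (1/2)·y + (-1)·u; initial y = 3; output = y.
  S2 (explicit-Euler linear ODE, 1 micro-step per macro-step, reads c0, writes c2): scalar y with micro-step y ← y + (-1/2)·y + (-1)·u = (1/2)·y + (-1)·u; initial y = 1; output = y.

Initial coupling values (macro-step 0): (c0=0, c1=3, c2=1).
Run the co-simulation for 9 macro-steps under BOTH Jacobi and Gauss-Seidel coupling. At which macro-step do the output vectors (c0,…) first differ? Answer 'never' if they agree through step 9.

first divergence at macro-step: never

[Jacobi] macro 1: S0 reads c2=1 → after 2×micro: 0; S1 reads c2=1 → after 1×micro: 1/2; S2 reads c0=0 → after 1×micro: 1/2 ⇒ (c0=0, c1=1/2, c2=1/2)
[Jacobi] macro 2: S0 reads c2=1/2 → after 2×micro: 0; S1 reads c2=1/2 → after 1×micro: -1/4; S2 reads c0=0 → after 1×micro: 1/4 ⇒ (c0=0, c1=-1/4, c2=1/4)
[Jacobi] macro 3: S0 reads c2=1/4 → after 2×micro: 0; S1 reads c2=1/4 → after 1×micro: -3/8; S2 reads c0=0 → after 1×micro: 1/8 ⇒ (c0=0, c1=-3/8, c2=1/8)
[Jacobi] macro 4: S0 reads c2=1/8 → after 2×micro: 0; S1 reads c2=1/8 → after 1×micro: -5/16; S2 reads c0=0 → after 1×micro: 1/16 ⇒ (c0=0, c1=-5/16, c2=1/16)
[Jacobi] macro 5: S0 reads c2=1/16 → after 2×micro: 0; S1 reads c2=1/16 → after 1×micro: -7/32; S2 reads c0=0 → after 1×micro: 1/32 ⇒ (c0=0, c1=-7/32, c2=1/32)
[Jacobi] macro 6: S0 reads c2=1/32 → after 2×micro: 0; S1 reads c2=1/32 → after 1×micro: -9/64; S2 reads c0=0 → after 1×micro: 1/64 ⇒ (c0=0, c1=-9/64, c2=1/64)
[Jacobi] macro 7: S0 reads c2=1/64 → after 2×micro: 0; S1 reads c2=1/64 → after 1×micro: -11/128; S2 reads c0=0 → after 1×micro: 1/128 ⇒ (c0=0, c1=-11/128, c2=1/128)
[Jacobi] macro 8: S0 reads c2=1/128 → after 2×micro: 0; S1 reads c2=1/128 → after 1×micro: -13/256; S2 reads c0=0 → after 1×micro: 1/256 ⇒ (c0=0, c1=-13/256, c2=1/256)
[Jacobi] macro 9: S0 reads c2=1/256 → after 2×micro: 0; S1 reads c2=1/256 → after 1×micro: -15/512; S2 reads c0=0 → after 1×micro: 1/512 ⇒ (c0=0, c1=-15/512, c2=1/512)
[Gauss-Seidel] macro 1: S0 reads c2=1 → after 2×micro: 0; S1 reads c2=1 → after 1×micro: 1/2; S2 reads c0=0 → after 1×micro: 1/2 ⇒ (c0=0, c1=1/2, c2=1/2)
[Gauss-Seidel] macro 2: S0 reads c2=1/2 → after 2×micro: 0; S1 reads c2=1/2 → after 1×micro: -1/4; S2 reads c0=0 → after 1×micro: 1/4 ⇒ (c0=0, c1=-1/4, c2=1/4)
[Gauss-Seidel] macro 3: S0 reads c2=1/4 → after 2×micro: 0; S1 reads c2=1/4 → after 1×micro: -3/8; S2 reads c0=0 → after 1×micro: 1/8 ⇒ (c0=0, c1=-3/8, c2=1/8)
[Gauss-Seidel] macro 4: S0 reads c2=1/8 → after 2×micro: 0; S1 reads c2=1/8 → after 1×micro: -5/16; S2 reads c0=0 → after 1×micro: 1/16 ⇒ (c0=0, c1=-5/16, c2=1/16)
[Gauss-Seidel] macro 5: S0 reads c2=1/16 → after 2×micro: 0; S1 reads c2=1/16 → after 1×micro: -7/32; S2 reads c0=0 → after 1×micro: 1/32 ⇒ (c0=0, c1=-7/32, c2=1/32)
[Gauss-Seidel] macro 6: S0 reads c2=1/32 → after 2×micro: 0; S1 reads c2=1/32 → after 1×micro: -9/64; S2 reads c0=0 → after 1×micro: 1/64 ⇒ (c0=0, c1=-9/64, c2=1/64)
[Gauss-Seidel] macro 7: S0 reads c2=1/64 → after 2×micro: 0; S1 reads c2=1/64 → after 1×micro: -11/128; S2 reads c0=0 → after 1×micro: 1/128 ⇒ (c0=0, c1=-11/128, c2=1/128)
[Gauss-Seidel] macro 8: S0 reads c2=1/128 → after 2×micro: 0; S1 reads c2=1/128 → after 1×micro: -13/256; S2 reads c0=0 → after 1×micro: 1/256 ⇒ (c0=0, c1=-13/256, c2=1/256)
[Gauss-Seidel] macro 9: S0 reads c2=1/256 → after 2×micro: 0; S1 reads c2=1/256 → after 1×micro: -15/512; S2 reads c0=0 → after 1×micro: 1/512 ⇒ (c0=0, c1=-15/512, c2=1/512)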